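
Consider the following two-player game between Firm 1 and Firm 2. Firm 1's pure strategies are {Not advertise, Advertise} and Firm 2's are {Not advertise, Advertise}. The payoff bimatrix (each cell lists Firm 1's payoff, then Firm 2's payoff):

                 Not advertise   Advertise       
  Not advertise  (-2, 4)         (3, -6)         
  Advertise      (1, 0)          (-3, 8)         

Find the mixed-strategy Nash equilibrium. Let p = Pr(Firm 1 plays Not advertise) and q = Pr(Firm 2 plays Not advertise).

Set Firm 2's expected payoff from Not advertise equal to that from Advertise:
  Firm 2's payoff from Not advertise: p·4 + (1−p)·0 = 4p
  Firm 2's payoff from Advertise: p·(-6) + (1−p)·8 = -14p + 8
  4p = -14p + 8  ⇒  18p = 8  ⇒  p = 4/9.
In a mixed equilibrium Firm 1 is indifferent between Not advertise and Advertise; this condition fixes q.
  Firm 1's expected payoff from Not advertise: q·(-2) + (1−q)·3 = -5q + 3
  Firm 1's expected payoff from Advertise: q·1 + (1−q)·(-3) = 4q - 3
  -5q + 3 = 4q - 3  ⇒  -9q = -6  ⇒  q = 2/3.

p = 4/9, q = 2/3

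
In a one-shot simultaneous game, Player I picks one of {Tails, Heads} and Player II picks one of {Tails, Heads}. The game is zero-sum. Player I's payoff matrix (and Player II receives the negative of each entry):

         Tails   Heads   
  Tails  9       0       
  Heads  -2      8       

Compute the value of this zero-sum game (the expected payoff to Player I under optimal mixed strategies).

Set Player I's expected payoff from Tails equal to that from Heads:
  Player I's expected payoff from Tails: q·9 + (1−q)·0 = 9q
  Player I's expected payoff from Heads: q·(-2) + (1−q)·8 = -10q + 8
  9q = -10q + 8  ⇒  19q = 8  ⇒  q = 8/19.
The value is Player I's expected payoff against this mix (using Tails): (8/19)·9 + (11/19)·0 = 72/19.

v = 72/19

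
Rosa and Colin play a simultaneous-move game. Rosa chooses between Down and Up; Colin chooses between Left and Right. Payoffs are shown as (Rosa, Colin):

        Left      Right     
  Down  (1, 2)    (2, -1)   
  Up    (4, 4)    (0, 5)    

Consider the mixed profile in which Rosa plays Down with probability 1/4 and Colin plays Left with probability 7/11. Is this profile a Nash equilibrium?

Given Colin's mix q = 7/11, Rosa's payoff from Down is 15/11 but from Up is 28/11. Rosa strictly prefers Up, so Rosa would not mix.
So the proposed profile is not a Nash equilibrium.

No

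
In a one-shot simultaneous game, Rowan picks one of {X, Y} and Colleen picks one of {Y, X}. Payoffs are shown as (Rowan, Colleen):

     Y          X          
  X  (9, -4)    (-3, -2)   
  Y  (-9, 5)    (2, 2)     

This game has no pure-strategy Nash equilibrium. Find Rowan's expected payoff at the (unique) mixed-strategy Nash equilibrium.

In a mixed equilibrium Rowan is indifferent between X and Y; this condition fixes q.
  Rowan's payoff from X: q·9 + (1−q)·(-3) = 12q - 3
  Rowan's payoff from Y: q·(-9) + (1−q)·2 = -11q + 2
  12q - 3 = -11q + 2  ⇒  23q = 5  ⇒  q = 5/23.
At equilibrium Rowan is indifferent across rows, so Rowan's payoff equals the payoff from X: (5/23)·9 + (18/23)·(-3) = -9/23.

-9/23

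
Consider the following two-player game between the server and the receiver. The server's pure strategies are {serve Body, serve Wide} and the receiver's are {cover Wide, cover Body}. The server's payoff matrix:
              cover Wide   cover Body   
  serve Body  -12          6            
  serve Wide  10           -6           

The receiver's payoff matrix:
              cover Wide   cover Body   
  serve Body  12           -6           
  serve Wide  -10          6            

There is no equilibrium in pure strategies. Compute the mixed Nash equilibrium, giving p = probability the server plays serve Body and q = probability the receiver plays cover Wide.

In a mixed equilibrium the receiver is indifferent between cover Wide and cover Body; this condition fixes p.
  the receiver's expected payoff from cover Wide: p·12 + (1−p)·(-10) = 22p - 10
  the receiver's expected payoff from cover Body: p·(-6) + (1−p)·6 = -12p + 6
  22p - 10 = -12p + 6  ⇒  34p = 16  ⇒  p = 8/17.
For the server to be willing to mix, the server must be indifferent between serve Body and serve Wide, which pins down the receiver's mix.
  the server's payoff from serve Body: q·(-12) + (1−q)·6 = -18q + 6
  the server's payoff from serve Wide: q·10 + (1−q)·(-6) = 16q - 6
  -18q + 6 = 16q - 6  ⇒  -34q = -12  ⇒  q = 6/17.

p = 8/17, q = 6/17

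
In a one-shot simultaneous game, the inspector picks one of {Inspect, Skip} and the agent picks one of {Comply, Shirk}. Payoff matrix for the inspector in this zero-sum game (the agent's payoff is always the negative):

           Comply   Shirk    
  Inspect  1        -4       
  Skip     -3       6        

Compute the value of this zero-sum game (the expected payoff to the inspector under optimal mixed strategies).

Set the inspector's expected payoff from Inspect equal to that from Skip:
  the inspector's expected payoff from Inspect: q·1 + (1−q)·(-4) = 5q - 4
  the inspector's expected payoff from Skip: q·(-3) + (1−q)·6 = -9q + 6
  5q - 4 = -9q + 6  ⇒  14q = 10  ⇒  q = 5/7.
The value is the inspector's expected payoff against this mix (using Inspect): (5/7)·1 + (2/7)·(-4) = -3/7.

v = -3/7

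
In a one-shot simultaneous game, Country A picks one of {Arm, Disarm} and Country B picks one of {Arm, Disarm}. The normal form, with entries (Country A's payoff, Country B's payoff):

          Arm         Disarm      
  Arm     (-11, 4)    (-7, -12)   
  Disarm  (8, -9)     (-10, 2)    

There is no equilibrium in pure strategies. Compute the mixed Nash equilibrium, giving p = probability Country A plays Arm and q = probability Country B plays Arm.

Country A's mix must leave Country B indifferent between Arm and Disarm.
  Country B's payoff from Arm: p·4 + (1−p)·(-9) = 13p - 9
  Country B's payoff from Disarm: p·(-12) + (1−p)·2 = -14p + 2
  13p - 9 = -14p + 2  ⇒  27p = 11  ⇒  p = 11/27.
Set Country A's expected payoff from Arm equal to that from Disarm:
  Country A's payoff from Arm: q·(-11) + (1−q)·(-7) = -4q - 7
  Country A's payoff from Disarm: q·8 + (1−q)·(-10) = 18q - 10
  -4q - 7 = 18q - 10  ⇒  -22q = -3  ⇒  q = 3/22.

p = 11/27, q = 3/22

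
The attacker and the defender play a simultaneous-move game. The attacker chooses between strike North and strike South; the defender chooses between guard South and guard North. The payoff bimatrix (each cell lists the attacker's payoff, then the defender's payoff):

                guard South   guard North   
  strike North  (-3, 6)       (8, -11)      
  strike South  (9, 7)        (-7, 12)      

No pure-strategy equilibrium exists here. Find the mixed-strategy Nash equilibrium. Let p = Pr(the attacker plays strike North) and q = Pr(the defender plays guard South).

p = 5/22, q = 5/9

For the defender to be willing to mix, the defender must be indifferent between guard South and guard North, which pins down the attacker's mix.
  the defender's payoff to guard South: p·6 + (1−p)·7 = -p + 7
  the defender's payoff to guard North: p·(-11) + (1−p)·12 = -23p + 12
  -p + 7 = -23p + 12  ⇒  22p = 5  ⇒  p = 5/22.
The attacker's indifference between strike North and strike South determines the defender's mixing probability q:
  the attacker's payoff from strike North: q·(-3) + (1−q)·8 = -11q + 8
  the attacker's payoff from strike South: q·9 + (1−q)·(-7) = 16q - 7
  -11q + 8 = 16q - 7  ⇒  -27q = -15  ⇒  q = 5/9.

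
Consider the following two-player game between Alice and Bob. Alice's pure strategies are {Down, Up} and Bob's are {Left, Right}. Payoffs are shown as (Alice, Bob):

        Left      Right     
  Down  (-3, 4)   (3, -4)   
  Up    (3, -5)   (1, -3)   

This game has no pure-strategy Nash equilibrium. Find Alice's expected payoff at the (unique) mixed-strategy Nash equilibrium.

3/2

For Alice to be willing to mix, Alice must be indifferent between Down and Up, which pins down Bob's mix.
  Alice's expected payoff from Down: q·(-3) + (1−q)·3 = -6q + 3
  Alice's expected payoff from Up: q·3 + (1−q)·1 = 2q + 1
  -6q + 3 = 2q + 1  ⇒  -8q = -2  ⇒  q = 1/4.
At equilibrium Alice is indifferent across rows, so Alice's payoff equals the payoff from Down: (1/4)·(-3) + (3/4)·3 = 3/2.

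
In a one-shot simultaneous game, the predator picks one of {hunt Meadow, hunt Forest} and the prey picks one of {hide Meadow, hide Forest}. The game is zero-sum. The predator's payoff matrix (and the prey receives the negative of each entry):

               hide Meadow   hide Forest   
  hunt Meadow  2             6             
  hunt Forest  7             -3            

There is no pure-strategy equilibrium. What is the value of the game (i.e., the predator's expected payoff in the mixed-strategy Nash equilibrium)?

v = 24/7

Set the predator's expected payoff from hunt Meadow equal to that from hunt Forest:
  the predator's expected payoff from hunt Meadow: q·2 + (1−q)·6 = -4q + 6
  the predator's expected payoff from hunt Forest: q·7 + (1−q)·(-3) = 10q - 3
  -4q + 6 = 10q - 3  ⇒  -14q = -9  ⇒  q = 9/14.
The value is the predator's expected payoff against this mix (using hunt Meadow): (9/14)·2 + (5/14)·6 = 24/7.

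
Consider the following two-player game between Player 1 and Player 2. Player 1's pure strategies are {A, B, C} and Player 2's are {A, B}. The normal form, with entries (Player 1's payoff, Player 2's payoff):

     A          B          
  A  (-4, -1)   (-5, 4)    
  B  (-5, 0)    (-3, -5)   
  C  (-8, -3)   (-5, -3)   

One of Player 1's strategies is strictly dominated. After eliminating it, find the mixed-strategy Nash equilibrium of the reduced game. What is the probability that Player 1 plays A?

Player 1's strategy C is strictly dominated by B: -5 > -8 and -3 > -5. Eliminate C.
Set Player 2's expected payoff from A equal to that from B:
  Player 2's payoff to A: p·(-1) + (1−p)·0 = -p
  Player 2's payoff to B: p·4 + (1−p)·(-5) = 9p - 5
  -p = 9p - 5  ⇒  -10p = -5  ⇒  p = 1/2.

p = 1/2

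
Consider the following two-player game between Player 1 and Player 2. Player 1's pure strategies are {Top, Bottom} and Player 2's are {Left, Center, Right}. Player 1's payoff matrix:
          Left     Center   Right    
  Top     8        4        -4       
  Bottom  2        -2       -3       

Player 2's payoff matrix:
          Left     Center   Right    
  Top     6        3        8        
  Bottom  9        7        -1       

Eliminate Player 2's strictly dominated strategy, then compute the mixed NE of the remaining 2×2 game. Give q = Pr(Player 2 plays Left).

q = 1/7

Player 2's strategy Center is strictly dominated by Left: 6 > 3 and 9 > 7. Eliminate Center.
For Player 1 to be willing to mix, Player 1 must be indifferent between Top and Bottom, which pins down Player 2's mix.
  Player 1's payoff from Top: q·8 + (1−q)·(-4) = 12q - 4
  Player 1's payoff from Bottom: q·2 + (1−q)·(-3) = 5q - 3
  12q - 4 = 5q - 3  ⇒  7q = 1  ⇒  q = 1/7.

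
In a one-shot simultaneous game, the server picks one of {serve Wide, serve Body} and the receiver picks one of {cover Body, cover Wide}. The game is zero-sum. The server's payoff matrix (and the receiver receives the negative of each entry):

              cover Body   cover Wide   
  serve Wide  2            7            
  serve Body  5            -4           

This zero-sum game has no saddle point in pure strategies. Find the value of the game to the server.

Set the server's expected payoff from serve Wide equal to that from serve Body:
  the server's payoff from serve Wide: q·2 + (1−q)·7 = -5q + 7
  the server's payoff from serve Body: q·5 + (1−q)·(-4) = 9q - 4
  -5q + 7 = 9q - 4  ⇒  -14q = -11  ⇒  q = 11/14.
The value is the server's expected payoff against this mix (using serve Wide): (11/14)·2 + (3/14)·7 = 43/14.

v = 43/14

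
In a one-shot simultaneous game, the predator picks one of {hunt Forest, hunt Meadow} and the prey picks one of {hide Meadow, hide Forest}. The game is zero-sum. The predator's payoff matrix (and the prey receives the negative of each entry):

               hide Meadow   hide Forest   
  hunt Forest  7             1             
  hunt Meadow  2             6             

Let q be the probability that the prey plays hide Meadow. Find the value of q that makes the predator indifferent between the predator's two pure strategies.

The predator's indifference between hunt Forest and hunt Meadow determines the prey's mixing probability q:
  the predator's payoff from hunt Forest: q·7 + (1−q)·1 = 6q + 1
  the predator's payoff from hunt Meadow: q·2 + (1−q)·6 = -4q + 6
  6q + 1 = -4q + 6  ⇒  10q = 5  ⇒  q = 1/2.

q = 1/2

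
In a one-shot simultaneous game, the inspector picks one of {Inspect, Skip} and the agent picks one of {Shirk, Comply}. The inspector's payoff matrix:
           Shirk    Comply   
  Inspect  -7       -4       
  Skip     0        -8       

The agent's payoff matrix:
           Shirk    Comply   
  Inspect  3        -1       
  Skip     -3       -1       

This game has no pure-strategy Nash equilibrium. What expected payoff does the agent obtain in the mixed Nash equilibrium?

-1

The inspector's mix must leave the agent indifferent between Shirk and Comply.
  the agent's payoff to Shirk: p·3 + (1−p)·(-3) = 6p - 3
  the agent's payoff to Comply: p·(-1) + (1−p)·(-1) = -1
  6p - 3 = -1  ⇒  6p = 2  ⇒  p = 1/3.
At equilibrium the agent is indifferent across columns, so the agent's payoff equals the payoff from Shirk: (1/3)·3 + (2/3)·(-3) = -1.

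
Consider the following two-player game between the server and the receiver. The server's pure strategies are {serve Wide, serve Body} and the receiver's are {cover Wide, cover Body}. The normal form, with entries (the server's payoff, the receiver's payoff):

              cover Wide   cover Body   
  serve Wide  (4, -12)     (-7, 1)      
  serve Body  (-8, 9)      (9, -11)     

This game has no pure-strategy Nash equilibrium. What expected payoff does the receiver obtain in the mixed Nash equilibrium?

-41/11

The receiver's indifference between cover Wide and cover Body determines the server's mixing probability p:
  the receiver's expected payoff from cover Wide: p·(-12) + (1−p)·9 = -21p + 9
  the receiver's expected payoff from cover Body: p·1 + (1−p)·(-11) = 12p - 11
  -21p + 9 = 12p - 11  ⇒  -33p = -20  ⇒  p = 20/33.
At equilibrium the receiver is indifferent across columns, so the receiver's payoff equals the payoff from cover Wide: (20/33)·(-12) + (13/33)·9 = -41/11.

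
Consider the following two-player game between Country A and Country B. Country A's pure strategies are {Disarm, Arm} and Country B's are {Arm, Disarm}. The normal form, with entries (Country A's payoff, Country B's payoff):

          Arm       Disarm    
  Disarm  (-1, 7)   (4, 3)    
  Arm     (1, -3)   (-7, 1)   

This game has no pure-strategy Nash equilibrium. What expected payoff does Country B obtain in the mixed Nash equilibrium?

In a mixed equilibrium Country B is indifferent between Arm and Disarm; this condition fixes p.
  Country B's expected payoff from Arm: p·7 + (1−p)·(-3) = 10p - 3
  Country B's expected payoff from Disarm: p·3 + (1−p)·1 = 2p + 1
  10p - 3 = 2p + 1  ⇒  8p = 4  ⇒  p = 1/2.
At equilibrium Country B is indifferent across columns, so Country B's payoff equals the payoff from Arm: (1/2)·7 + (1/2)·(-3) = 2.

2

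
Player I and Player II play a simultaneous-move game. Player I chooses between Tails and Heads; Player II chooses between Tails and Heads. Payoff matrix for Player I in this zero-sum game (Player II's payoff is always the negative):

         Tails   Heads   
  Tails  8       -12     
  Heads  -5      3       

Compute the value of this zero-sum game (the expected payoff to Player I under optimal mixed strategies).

v = -9/7

For Player I to be willing to mix, Player I must be indifferent between Tails and Heads, which pins down Player II's mix.
  Player I's expected payoff from Tails: q·8 + (1−q)·(-12) = 20q - 12
  Player I's expected payoff from Heads: q·(-5) + (1−q)·3 = -8q + 3
  20q - 12 = -8q + 3  ⇒  28q = 15  ⇒  q = 15/28.
The value is Player I's expected payoff against this mix (using Tails): (15/28)·8 + (13/28)·(-12) = -9/7.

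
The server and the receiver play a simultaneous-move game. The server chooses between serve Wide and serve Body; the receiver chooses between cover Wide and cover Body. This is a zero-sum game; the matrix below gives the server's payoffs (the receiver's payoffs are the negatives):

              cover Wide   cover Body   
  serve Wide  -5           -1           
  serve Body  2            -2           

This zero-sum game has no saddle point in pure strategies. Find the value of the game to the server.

The server's indifference between serve Wide and serve Body determines the receiver's mixing probability q:
  the server's expected payoff from serve Wide: q·(-5) + (1−q)·(-1) = -4q - 1
  the server's expected payoff from serve Body: q·2 + (1−q)·(-2) = 4q - 2
  -4q - 1 = 4q - 2  ⇒  -8q = -1  ⇒  q = 1/8.
The value is the server's expected payoff against this mix (using serve Wide): (1/8)·(-5) + (7/8)·(-1) = -3/2.

v = -3/2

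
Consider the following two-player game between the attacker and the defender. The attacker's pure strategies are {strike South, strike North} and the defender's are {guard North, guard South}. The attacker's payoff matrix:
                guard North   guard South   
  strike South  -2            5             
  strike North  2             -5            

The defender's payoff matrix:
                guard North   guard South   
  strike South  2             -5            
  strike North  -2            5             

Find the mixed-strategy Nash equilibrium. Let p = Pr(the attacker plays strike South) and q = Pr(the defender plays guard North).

Set the defender's expected payoff from guard North equal to that from guard South:
  the defender's payoff from guard North: p·2 + (1−p)·(-2) = 4p - 2
  the defender's payoff from guard South: p·(-5) + (1−p)·5 = -10p + 5
  4p - 2 = -10p + 5  ⇒  14p = 7  ⇒  p = 1/2.
The defender's mix must leave the attacker indifferent between strike South and strike North.
  the attacker's payoff to strike South: q·(-2) + (1−q)·5 = -7q + 5
  the attacker's payoff to strike North: q·2 + (1−q)·(-5) = 7q - 5
  -7q + 5 = 7q - 5  ⇒  -14q = -10  ⇒  q = 5/7.

p = 1/2, q = 5/7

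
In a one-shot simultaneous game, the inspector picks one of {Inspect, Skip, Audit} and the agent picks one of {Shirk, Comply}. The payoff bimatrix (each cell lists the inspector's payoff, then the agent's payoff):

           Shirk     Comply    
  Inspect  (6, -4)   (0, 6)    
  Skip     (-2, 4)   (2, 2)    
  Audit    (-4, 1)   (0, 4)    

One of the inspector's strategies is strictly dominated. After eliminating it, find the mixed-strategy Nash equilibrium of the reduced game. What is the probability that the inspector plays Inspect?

p = 1/6

The inspector's strategy Audit is strictly dominated by Skip: -2 > -4 and 2 > 0. Eliminate Audit.
Set the agent's expected payoff from Shirk equal to that from Comply:
  the agent's payoff to Shirk: p·(-4) + (1−p)·4 = -8p + 4
  the agent's payoff to Comply: p·6 + (1−p)·2 = 4p + 2
  -8p + 4 = 4p + 2  ⇒  -12p = -2  ⇒  p = 1/6.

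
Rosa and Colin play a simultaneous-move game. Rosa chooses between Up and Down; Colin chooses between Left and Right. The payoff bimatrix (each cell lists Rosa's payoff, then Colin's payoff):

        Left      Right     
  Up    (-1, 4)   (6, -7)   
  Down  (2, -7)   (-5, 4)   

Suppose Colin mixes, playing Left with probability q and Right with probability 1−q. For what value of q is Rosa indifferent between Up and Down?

For Rosa to be willing to mix, Rosa must be indifferent between Up and Down, which pins down Colin's mix.
  Rosa's payoff from Up: q·(-1) + (1−q)·6 = -7q + 6
  Rosa's payoff from Down: q·2 + (1−q)·(-5) = 7q - 5
  -7q + 6 = 7q - 5  ⇒  -14q = -11  ⇒  q = 11/14.

q = 11/14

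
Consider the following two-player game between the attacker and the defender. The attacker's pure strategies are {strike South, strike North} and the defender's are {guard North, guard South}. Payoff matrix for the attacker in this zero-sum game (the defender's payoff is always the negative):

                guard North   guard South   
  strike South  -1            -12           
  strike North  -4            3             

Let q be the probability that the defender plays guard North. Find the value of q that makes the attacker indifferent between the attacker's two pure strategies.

q = 5/6

The attacker's indifference between strike South and strike North determines the defender's mixing probability q:
  the attacker's payoff from strike South: q·(-1) + (1−q)·(-12) = 11q - 12
  the attacker's payoff from strike North: q·(-4) + (1−q)·3 = -7q + 3
  11q - 12 = -7q + 3  ⇒  18q = 15  ⇒  q = 5/6.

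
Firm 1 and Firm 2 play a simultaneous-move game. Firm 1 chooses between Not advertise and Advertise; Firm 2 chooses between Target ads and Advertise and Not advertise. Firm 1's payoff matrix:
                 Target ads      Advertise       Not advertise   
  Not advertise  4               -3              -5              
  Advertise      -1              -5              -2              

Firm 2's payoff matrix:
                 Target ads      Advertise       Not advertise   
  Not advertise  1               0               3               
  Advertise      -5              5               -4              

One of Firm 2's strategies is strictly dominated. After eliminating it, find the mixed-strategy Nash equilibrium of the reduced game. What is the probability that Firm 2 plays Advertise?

q = 3/5

Firm 2's strategy Target ads is strictly dominated by Not advertise: 3 > 1 and -4 > -5. Eliminate Target ads.
For Firm 1 to be willing to mix, Firm 1 must be indifferent between Not advertise and Advertise, which pins down Firm 2's mix.
  Firm 1's expected payoff from Not advertise: q·(-3) + (1−q)·(-5) = 2q - 5
  Firm 1's expected payoff from Advertise: q·(-5) + (1−q)·(-2) = -3q - 2
  2q - 5 = -3q - 2  ⇒  5q = 3  ⇒  q = 3/5.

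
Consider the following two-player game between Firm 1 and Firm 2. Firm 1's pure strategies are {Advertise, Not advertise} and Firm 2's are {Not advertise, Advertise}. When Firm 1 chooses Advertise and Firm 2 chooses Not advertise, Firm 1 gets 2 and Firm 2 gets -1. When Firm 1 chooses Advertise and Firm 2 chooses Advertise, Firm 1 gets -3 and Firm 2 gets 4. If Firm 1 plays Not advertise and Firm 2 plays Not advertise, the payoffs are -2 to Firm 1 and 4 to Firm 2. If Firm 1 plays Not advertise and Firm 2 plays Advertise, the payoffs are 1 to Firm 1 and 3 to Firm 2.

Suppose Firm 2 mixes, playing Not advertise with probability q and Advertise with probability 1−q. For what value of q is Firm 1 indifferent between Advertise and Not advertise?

q = 1/2

In a mixed equilibrium Firm 1 is indifferent between Advertise and Not advertise; this condition fixes q.
  Firm 1's payoff to Advertise: q·2 + (1−q)·(-3) = 5q - 3
  Firm 1's payoff to Not advertise: q·(-2) + (1−q)·1 = -3q + 1
  5q - 3 = -3q + 1  ⇒  8q = 4  ⇒  q = 1/2.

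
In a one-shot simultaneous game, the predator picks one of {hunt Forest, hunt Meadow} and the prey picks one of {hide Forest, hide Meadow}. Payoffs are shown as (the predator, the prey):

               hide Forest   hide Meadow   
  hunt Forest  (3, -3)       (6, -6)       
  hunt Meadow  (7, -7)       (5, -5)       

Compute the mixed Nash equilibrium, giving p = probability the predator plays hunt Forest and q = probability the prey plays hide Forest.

p = 2/5, q = 1/5

For the prey to be willing to mix, the prey must be indifferent between hide Forest and hide Meadow, which pins down the predator's mix.
  the prey's expected payoff from hide Forest: p·(-3) + (1−p)·(-7) = 4p - 7
  the prey's expected payoff from hide Meadow: p·(-6) + (1−p)·(-5) = -p - 5
  4p - 7 = -p - 5  ⇒  5p = 2  ⇒  p = 2/5.
The predator's indifference between hunt Forest and hunt Meadow determines the prey's mixing probability q:
  the predator's expected payoff from hunt Forest: q·3 + (1−q)·6 = -3q + 6
  the predator's expected payoff from hunt Meadow: q·7 + (1−q)·5 = 2q + 5
  -3q + 6 = 2q + 5  ⇒  -5q = -1  ⇒  q = 1/5.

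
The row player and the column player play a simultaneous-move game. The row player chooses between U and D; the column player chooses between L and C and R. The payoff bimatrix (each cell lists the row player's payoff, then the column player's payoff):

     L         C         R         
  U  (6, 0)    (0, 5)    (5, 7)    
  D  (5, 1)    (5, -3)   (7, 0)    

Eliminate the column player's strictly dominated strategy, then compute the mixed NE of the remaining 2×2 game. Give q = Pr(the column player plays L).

The column player's strategy C is strictly dominated by R: 7 > 5 and 0 > -3. Eliminate C.
Set the row player's expected payoff from U equal to that from D:
  the row player's payoff from U: q·6 + (1−q)·5 = q + 5
  the row player's payoff from D: q·5 + (1−q)·7 = -2q + 7
  q + 5 = -2q + 7  ⇒  3q = 2  ⇒  q = 2/3.

q = 2/3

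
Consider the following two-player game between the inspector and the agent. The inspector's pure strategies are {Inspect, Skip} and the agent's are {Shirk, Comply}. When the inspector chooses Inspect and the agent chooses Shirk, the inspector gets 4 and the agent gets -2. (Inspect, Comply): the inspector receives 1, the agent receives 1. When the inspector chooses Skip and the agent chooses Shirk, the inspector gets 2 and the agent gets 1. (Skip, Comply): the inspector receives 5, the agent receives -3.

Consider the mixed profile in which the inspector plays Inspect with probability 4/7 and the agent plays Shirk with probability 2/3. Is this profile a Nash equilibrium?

Yes

Check the agent's indifference given the inspector's mix p = 4/7:
  payoff from Shirk = -5/7; payoff from Comply = -5/7 — equal.
Check the inspector's indifference given the agent's mix q = 2/3:
  payoff from Inspect = 3; payoff from Skip = 3 — equal.
Both players are indifferent, so neither can profitably deviate.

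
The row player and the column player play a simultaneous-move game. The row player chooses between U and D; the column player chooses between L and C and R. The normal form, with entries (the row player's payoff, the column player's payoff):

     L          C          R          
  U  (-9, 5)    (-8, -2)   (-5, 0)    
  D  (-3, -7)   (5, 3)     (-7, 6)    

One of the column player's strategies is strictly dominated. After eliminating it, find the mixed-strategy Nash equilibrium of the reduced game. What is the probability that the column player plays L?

The column player's strategy C is strictly dominated by R: 0 > -2 and 6 > 3. Eliminate C.
Set the row player's expected payoff from U equal to that from D:
  the row player's payoff to U: q·(-9) + (1−q)·(-5) = -4q - 5
  the row player's payoff to D: q·(-3) + (1−q)·(-7) = 4q - 7
  -4q - 5 = 4q - 7  ⇒  -8q = -2  ⇒  q = 1/4.

q = 1/4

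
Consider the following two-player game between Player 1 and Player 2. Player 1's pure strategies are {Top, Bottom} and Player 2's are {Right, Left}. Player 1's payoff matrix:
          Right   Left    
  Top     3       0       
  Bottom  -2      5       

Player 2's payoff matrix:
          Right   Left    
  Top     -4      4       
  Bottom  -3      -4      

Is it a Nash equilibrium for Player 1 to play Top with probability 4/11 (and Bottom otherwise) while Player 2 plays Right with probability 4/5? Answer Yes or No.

Given Player 1's mix p = 4/11, Player 2's payoff from Right is -37/11 but from Left is -12/11. Player 2 strictly prefers Left, so Player 2 would not mix.
So the proposed profile is not a Nash equilibrium.

No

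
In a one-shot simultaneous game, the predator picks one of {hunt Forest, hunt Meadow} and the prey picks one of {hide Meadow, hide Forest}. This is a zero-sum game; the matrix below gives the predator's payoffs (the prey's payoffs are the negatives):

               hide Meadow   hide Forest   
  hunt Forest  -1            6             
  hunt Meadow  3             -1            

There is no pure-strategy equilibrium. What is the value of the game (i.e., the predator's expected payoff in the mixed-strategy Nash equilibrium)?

v = 17/11

The predator's indifference between hunt Forest and hunt Meadow determines the prey's mixing probability q:
  the predator's payoff from hunt Forest: q·(-1) + (1−q)·6 = -7q + 6
  the predator's payoff from hunt Meadow: q·3 + (1−q)·(-1) = 4q - 1
  -7q + 6 = 4q - 1  ⇒  -11q = -7  ⇒  q = 7/11.
The value is the predator's expected payoff against this mix (using hunt Forest): (7/11)·(-1) + (4/11)·6 = 17/11.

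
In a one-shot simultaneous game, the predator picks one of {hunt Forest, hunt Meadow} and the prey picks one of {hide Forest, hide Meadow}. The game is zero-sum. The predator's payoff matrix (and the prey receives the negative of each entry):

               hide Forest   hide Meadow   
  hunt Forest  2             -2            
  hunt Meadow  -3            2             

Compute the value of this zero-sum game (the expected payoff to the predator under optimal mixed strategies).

The prey's mix must leave the predator indifferent between hunt Forest and hunt Meadow.
  the predator's expected payoff from hunt Forest: q·2 + (1−q)·(-2) = 4q - 2
  the predator's expected payoff from hunt Meadow: q·(-3) + (1−q)·2 = -5q + 2
  4q - 2 = -5q + 2  ⇒  9q = 4  ⇒  q = 4/9.
The value is the predator's expected payoff against this mix (using hunt Forest): (4/9)·2 + (5/9)·(-2) = -2/9.

v = -2/9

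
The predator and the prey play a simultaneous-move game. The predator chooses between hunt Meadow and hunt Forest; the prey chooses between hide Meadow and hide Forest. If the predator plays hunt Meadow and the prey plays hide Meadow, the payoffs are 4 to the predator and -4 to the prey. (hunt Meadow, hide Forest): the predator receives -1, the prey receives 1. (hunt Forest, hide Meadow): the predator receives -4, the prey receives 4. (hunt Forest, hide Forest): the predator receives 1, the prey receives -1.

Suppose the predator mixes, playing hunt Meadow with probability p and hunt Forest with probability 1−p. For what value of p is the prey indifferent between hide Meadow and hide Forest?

The predator's mix must leave the prey indifferent between hide Meadow and hide Forest.
  the prey's expected payoff from hide Meadow: p·(-4) + (1−p)·4 = -8p + 4
  the prey's expected payoff from hide Forest: p·1 + (1−p)·(-1) = 2p - 1
  -8p + 4 = 2p - 1  ⇒  -10p = -5  ⇒  p = 1/2.

p = 1/2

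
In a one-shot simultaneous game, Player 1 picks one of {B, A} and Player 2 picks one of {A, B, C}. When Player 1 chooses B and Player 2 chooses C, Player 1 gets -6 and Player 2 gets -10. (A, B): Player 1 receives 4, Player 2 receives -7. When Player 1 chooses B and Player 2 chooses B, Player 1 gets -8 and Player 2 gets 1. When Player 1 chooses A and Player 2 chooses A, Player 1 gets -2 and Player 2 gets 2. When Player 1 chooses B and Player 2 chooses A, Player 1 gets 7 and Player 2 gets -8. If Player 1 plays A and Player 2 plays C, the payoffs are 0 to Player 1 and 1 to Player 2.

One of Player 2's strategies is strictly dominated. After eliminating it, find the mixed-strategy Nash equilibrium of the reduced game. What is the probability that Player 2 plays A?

q = 4/7

Player 2's strategy C is strictly dominated by A: -8 > -10 and 2 > 1. Eliminate C.
Player 1's indifference between B and A determines Player 2's mixing probability q:
  Player 1's expected payoff from B: q·7 + (1−q)·(-8) = 15q - 8
  Player 1's expected payoff from A: q·(-2) + (1−q)·4 = -6q + 4
  15q - 8 = -6q + 4  ⇒  21q = 12  ⇒  q = 4/7.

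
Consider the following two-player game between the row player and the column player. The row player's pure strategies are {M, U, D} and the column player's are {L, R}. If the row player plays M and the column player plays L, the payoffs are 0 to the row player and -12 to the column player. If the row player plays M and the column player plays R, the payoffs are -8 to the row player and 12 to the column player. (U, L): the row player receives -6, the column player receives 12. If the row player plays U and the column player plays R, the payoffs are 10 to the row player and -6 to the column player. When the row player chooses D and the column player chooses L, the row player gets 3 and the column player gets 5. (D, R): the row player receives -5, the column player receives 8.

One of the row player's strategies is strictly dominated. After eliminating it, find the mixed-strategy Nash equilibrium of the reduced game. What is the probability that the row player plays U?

The row player's strategy M is strictly dominated by D: 3 > 0 and -5 > -8. Eliminate M.
The column player's indifference between L and R determines the row player's mixing probability p:
  the column player's expected payoff from L: p·12 + (1−p)·5 = 7p + 5
  the column player's expected payoff from R: p·(-6) + (1−p)·8 = -14p + 8
  7p + 5 = -14p + 8  ⇒  21p = 3  ⇒  p = 1/7.

p = 1/7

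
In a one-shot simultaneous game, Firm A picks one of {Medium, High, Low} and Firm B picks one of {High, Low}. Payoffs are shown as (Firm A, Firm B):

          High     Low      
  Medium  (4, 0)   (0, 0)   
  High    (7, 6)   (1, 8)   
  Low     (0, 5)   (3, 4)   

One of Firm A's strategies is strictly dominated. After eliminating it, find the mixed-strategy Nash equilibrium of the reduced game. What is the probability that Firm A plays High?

Firm A's strategy Medium is strictly dominated by High: 7 > 4 and 1 > 0. Eliminate Medium.
Firm B's indifference between High and Low determines Firm A's mixing probability p:
  Firm B's payoff to High: p·6 + (1−p)·5 = p + 5
  Firm B's payoff to Low: p·8 + (1−p)·4 = 4p + 4
  p + 5 = 4p + 4  ⇒  -3p = -1  ⇒  p = 1/3.

p = 1/3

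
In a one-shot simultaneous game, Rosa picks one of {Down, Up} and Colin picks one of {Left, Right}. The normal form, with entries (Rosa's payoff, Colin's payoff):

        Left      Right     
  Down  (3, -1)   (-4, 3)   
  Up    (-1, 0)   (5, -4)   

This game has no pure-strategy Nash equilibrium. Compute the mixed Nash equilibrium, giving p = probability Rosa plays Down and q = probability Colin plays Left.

p = 1/2, q = 9/13

Rosa's mix must leave Colin indifferent between Left and Right.
  Colin's payoff to Left: p·(-1) + (1−p)·0 = -p
  Colin's payoff to Right: p·3 + (1−p)·(-4) = 7p - 4
  -p = 7p - 4  ⇒  -8p = -4  ⇒  p = 1/2.
Colin's mix must leave Rosa indifferent between Down and Up.
  Rosa's expected payoff from Down: q·3 + (1−q)·(-4) = 7q - 4
  Rosa's expected payoff from Up: q·(-1) + (1−q)·5 = -6q + 5
  7q - 4 = -6q + 5  ⇒  13q = 9  ⇒  q = 9/13.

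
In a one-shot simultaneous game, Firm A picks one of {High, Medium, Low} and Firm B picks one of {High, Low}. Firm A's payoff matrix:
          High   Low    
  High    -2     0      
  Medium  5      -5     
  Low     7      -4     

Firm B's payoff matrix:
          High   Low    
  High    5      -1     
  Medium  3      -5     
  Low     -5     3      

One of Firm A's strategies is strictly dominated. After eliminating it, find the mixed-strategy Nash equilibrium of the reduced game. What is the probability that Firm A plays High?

Firm A's strategy Medium is strictly dominated by Low: 7 > 5 and -4 > -5. Eliminate Medium.
Set Firm B's expected payoff from High equal to that from Low:
  Firm B's payoff to High: p·5 + (1−p)·(-5) = 10p - 5
  Firm B's payoff to Low: p·(-1) + (1−p)·3 = -4p + 3
  10p - 5 = -4p + 3  ⇒  14p = 8  ⇒  p = 4/7.

p = 4/7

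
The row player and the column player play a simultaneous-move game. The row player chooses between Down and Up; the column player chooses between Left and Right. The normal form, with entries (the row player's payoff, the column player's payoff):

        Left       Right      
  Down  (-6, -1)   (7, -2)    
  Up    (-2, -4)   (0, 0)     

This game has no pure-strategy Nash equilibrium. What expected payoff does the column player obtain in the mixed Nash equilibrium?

-8/5

Set the column player's expected payoff from Left equal to that from Right:
  the column player's payoff from Left: p·(-1) + (1−p)·(-4) = 3p - 4
  the column player's payoff from Right: p·(-2) + (1−p)·0 = -2p
  3p - 4 = -2p  ⇒  5p = 4  ⇒  p = 4/5.
At equilibrium the column player is indifferent across columns, so the column player's payoff equals the payoff from Left: (4/5)·(-1) + (1/5)·(-4) = -8/5.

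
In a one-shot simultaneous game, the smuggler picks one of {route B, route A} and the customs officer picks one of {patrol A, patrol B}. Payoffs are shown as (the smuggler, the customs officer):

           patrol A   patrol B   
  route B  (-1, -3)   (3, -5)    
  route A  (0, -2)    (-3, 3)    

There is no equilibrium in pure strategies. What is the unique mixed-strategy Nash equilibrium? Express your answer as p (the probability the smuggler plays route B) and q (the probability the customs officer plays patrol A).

The smuggler's mix must leave the customs officer indifferent between patrol A and patrol B.
  the customs officer's payoff from patrol A: p·(-3) + (1−p)·(-2) = -p - 2
  the customs officer's payoff from patrol B: p·(-5) + (1−p)·3 = -8p + 3
  -p - 2 = -8p + 3  ⇒  7p = 5  ⇒  p = 5/7.
Set the smuggler's expected payoff from route B equal to that from route A:
  the smuggler's expected payoff from route B: q·(-1) + (1−q)·3 = -4q + 3
  the smuggler's expected payoff from route A: q·0 + (1−q)·(-3) = 3q - 3
  -4q + 3 = 3q - 3  ⇒  -7q = -6  ⇒  q = 6/7.

p = 5/7, q = 6/7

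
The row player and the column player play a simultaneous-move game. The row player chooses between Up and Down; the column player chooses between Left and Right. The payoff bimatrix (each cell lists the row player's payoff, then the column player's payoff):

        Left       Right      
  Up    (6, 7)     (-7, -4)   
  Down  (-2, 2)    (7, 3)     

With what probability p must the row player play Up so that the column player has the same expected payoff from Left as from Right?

p = 1/12

The column player's indifference between Left and Right determines the row player's mixing probability p:
  the column player's expected payoff from Left: p·7 + (1−p)·2 = 5p + 2
  the column player's expected payoff from Right: p·(-4) + (1−p)·3 = -7p + 3
  5p + 2 = -7p + 3  ⇒  12p = 1  ⇒  p = 1/12.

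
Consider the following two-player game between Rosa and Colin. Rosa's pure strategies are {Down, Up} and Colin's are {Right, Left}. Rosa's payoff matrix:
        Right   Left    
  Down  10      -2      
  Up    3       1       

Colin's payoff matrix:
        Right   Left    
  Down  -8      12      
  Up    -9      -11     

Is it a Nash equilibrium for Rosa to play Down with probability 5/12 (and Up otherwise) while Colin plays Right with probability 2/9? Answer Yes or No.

Given Rosa's mix p = 5/12, Colin's payoff from Right is -103/12 but from Left is -17/12. Colin strictly prefers Left, so Colin would not mix.
So the proposed profile is not a Nash equilibrium.

No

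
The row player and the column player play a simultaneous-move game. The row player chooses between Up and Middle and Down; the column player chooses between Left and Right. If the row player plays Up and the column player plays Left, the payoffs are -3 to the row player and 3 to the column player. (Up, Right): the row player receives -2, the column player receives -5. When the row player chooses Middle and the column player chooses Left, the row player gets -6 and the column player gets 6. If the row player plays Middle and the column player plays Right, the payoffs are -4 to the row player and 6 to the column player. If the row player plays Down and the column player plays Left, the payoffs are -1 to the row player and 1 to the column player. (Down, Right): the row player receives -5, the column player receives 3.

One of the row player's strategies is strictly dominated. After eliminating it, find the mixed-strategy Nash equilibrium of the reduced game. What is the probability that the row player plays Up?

The row player's strategy Middle is strictly dominated by Up: -3 > -6 and -2 > -4. Eliminate Middle.
The row player's mix must leave the column player indifferent between Left and Right.
  the column player's payoff from Left: p·3 + (1−p)·1 = 2p + 1
  the column player's payoff from Right: p·(-5) + (1−p)·3 = -8p + 3
  2p + 1 = -8p + 3  ⇒  10p = 2  ⇒  p = 1/5.

p = 1/5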